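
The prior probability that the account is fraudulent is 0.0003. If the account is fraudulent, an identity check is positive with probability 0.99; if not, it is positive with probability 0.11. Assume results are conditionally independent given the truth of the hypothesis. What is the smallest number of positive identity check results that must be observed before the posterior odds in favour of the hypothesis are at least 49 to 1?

Prior odds: 0.0003 ÷ 0.9997 = 3/9997.
Likelihood ratio of a positive = 0.99/0.11 = 9.
Target odds = 49.
Require 9ⁿ ≥ 49 ÷ (3/9997) = 489853/3.
9⁵ = 59049 falls short of 489853/3 but 9⁶ = 531441 reaches it, so n = 6.

6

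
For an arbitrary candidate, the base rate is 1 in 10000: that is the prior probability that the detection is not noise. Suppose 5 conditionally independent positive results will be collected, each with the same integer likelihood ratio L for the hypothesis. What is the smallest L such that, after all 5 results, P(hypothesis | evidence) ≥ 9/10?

10

Prior odds = 0.0001/0.9999 = 1/9999.
Target odds = 0.9/0.1 = 9.
Need L⁵ ≥ 9 ÷ (1/9999) = 89991.
9⁵ = 59049 < 89991 ≤ 100000 = 10⁵, so L = 10.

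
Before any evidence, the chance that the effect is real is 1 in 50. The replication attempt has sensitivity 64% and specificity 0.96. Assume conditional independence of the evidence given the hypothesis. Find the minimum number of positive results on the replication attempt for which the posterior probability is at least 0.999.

4

Prior odds = 0.02/0.98 = 1/49.
False-positive rate = 1 − 0.96 = 0.04; likelihood ratio of a positive = 0.64/0.04 = 16.
Target posterior odds = 0.999/0.001 = 999.
Need (1/49) × 16ⁿ ≥ 999, i.e. 16ⁿ ≥ 48951.
16³ = 4096 falls short of 48951 but 16⁴ = 65536 reaches it, so n = 4.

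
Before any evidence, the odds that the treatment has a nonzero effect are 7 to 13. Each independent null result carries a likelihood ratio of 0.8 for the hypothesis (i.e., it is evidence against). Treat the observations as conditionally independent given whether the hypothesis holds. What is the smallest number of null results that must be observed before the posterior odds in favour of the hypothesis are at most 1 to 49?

15

Prior odds = 7/13.
Likelihood ratio per null result = 0.8.
Target odds = 1/49.
Need (7/13) × 0.8ⁿ ≤ 1/49, i.e. 0.8ⁿ ≤ 13/343.
0.8¹⁴ ≈0.0439805 is still above 13/343 but 0.8¹⁵ ≈0.0351844 is at or below it, so n = 15.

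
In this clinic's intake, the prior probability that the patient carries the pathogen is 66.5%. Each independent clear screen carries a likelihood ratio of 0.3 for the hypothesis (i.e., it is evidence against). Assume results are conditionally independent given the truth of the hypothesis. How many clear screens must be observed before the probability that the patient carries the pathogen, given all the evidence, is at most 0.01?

Prior odds = 0.665/0.335 = 133/67.
Likelihood ratio per clear screen = 0.3.
Target odds: 0.01 ÷ 0.99 = 1/99.
Require 0.3ⁿ ≤ 1/99 ÷ (133/67) = 67/13167.
0.3⁴ = 0.0081 is still above 67/13167 but 0.3⁵ = 243/100000 is at or below it, so n = 5.

5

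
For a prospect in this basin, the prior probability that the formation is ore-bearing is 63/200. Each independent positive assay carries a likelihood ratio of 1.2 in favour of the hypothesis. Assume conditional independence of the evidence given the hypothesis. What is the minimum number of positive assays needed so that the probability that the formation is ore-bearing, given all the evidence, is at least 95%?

Prior odds = 0.315/0.685 = 63/137.
Likelihood ratio per positive assay = 1.2.
Target odds: 0.95 ÷ 0.05 = 19.
Require 1.2ⁿ ≥ 19 ÷ (63/137) = 2603/63.
1.2²⁰ ≈38.3376 falls short of 2603/63 but 1.2²¹ ≈46.0051 reaches it, so n = 21.

21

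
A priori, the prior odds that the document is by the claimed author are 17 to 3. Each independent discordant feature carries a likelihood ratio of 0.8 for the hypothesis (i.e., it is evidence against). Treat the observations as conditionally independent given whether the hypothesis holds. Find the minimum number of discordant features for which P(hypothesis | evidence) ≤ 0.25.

13

Prior odds = 17/3.
Likelihood ratio per discordant feature = 0.8.
Target posterior odds = 0.25/0.75 = 1/3.
Need (17/3) × 0.8ⁿ ≤ 1/3, i.e. 0.8ⁿ ≤ 1/17.
0.8¹² = 16777216/244140625 is still above 1/17 but 0.8¹³ ≈0.0549756 is at or below it, so n = 13.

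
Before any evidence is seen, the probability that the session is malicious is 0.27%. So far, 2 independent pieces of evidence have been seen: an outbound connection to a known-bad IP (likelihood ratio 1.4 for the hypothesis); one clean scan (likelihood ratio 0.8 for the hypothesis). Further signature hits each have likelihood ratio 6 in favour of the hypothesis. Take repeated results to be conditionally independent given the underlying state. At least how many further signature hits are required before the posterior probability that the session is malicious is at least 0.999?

Prior odds = 0.0027/0.9973 = 27/9973.
Combined Bayes factor of the evidence already in hand = 1.4 × 0.8 = 1.12.
Odds after that evidence = (27/9973) × 1.12 = 756/249325.
Target odds = 0.999/0.001 = 999.
Need 6ⁿ ≥ 999 ÷ (756/249325) = 9225025/28.
6⁷ = 279936 falls short of 9225025/28 but 6⁸ = 1679616 reaches it, so n = 8.

8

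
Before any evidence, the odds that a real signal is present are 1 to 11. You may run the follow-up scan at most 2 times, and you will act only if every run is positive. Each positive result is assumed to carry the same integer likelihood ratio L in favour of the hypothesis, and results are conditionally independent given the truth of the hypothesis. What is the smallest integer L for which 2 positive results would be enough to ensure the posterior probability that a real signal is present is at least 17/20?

8

Prior odds = 1/11.
Target odds = 0.85/0.15 = 17/3.
Need L² ≥ 17/3 ÷ (1/11) = 187/3.
7² = 49 < 187/3 ≤ 64 = 8², so L = 8.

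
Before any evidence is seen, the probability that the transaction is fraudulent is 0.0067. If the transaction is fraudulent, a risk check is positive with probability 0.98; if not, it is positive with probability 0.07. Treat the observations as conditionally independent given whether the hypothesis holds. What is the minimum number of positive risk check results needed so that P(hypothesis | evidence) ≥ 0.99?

Prior odds: 0.0067 ÷ 0.9933 = 67/9933.
Likelihood ratio of a positive = 0.98/0.07 = 14.
Target odds: 0.99 ÷ 0.01 = 99.
Require 14ⁿ ≥ 99 ÷ (67/9933) = 983367/67.
14³ = 2744 falls short of 983367/67 but 14⁴ = 38416 reaches it, so n = 4.

4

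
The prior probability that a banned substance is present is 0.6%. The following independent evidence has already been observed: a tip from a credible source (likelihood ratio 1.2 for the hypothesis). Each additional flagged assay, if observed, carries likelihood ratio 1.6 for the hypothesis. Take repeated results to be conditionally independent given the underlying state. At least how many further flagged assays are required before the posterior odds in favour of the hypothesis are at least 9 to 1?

16

Prior odds = 0.006/0.994 = 3/497.
Bayes factor of the evidence already in hand = 1.2.
Odds after that evidence = (3/497) × 1.2 = 18/2485.
Target odds = 9.
Need 1.6ⁿ ≥ 9 ÷ (18/2485) = 1242.5.
1.6¹⁵ ≈1152.92 falls short of 1242.5 but 1.6¹⁶ ≈1844.67 reaches it, so n = 16.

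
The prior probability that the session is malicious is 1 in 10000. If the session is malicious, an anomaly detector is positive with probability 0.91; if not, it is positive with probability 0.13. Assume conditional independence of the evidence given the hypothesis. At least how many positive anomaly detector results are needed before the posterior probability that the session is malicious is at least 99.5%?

8

Prior odds = 0.0001/0.9999 = 1/9999.
Likelihood ratio of a positive = 0.91/0.13 = 7.
Target posterior odds = 0.995/0.005 = 199.
Require 7ⁿ ≥ 199 ÷ (1/9999) = 1989801.
7⁷ = 823543 falls short of 1989801 but 7⁸ = 5764801 reaches it, so n = 8.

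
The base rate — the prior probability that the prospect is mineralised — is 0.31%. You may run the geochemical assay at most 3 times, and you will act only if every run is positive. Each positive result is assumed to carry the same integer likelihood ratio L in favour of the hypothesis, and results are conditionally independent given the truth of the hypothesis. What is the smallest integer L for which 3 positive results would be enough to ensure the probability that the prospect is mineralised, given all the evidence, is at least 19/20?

Prior odds = 0.0031/0.9969 = 31/9969.
Target odds = 0.95/0.05 = 19.
Need L³ ≥ 19 ÷ (31/9969) = 189411/31.
18³ = 5832 < 189411/31 ≤ 6859 = 19³, so L = 19.

19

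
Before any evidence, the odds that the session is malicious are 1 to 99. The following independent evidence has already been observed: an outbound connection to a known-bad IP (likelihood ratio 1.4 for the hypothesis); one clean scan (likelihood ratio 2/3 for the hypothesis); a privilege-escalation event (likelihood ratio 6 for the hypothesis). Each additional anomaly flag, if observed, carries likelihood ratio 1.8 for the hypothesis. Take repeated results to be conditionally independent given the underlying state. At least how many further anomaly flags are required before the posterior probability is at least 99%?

Prior odds = 1/99.
Combined Bayes factor of the evidence already in hand = 1.4 × (2/3) × 6 = 5.6.
Odds after that evidence = (1/99) × 5.6 = 28/495.
Target odds = 0.99/0.01 = 99.
Need 1.8ⁿ ≥ 99 ÷ (28/495) = 49005/28.
1.8¹² ≈1156.83 falls short of 49005/28 but 1.8¹³ ≈2082.3 reaches it, so n = 13.

13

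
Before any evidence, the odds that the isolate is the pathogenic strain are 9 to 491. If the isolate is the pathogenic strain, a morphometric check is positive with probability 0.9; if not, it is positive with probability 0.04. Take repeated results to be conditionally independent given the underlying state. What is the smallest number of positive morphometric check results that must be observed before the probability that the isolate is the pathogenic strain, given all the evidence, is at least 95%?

3

Prior odds = 9/491.
Likelihood ratio of a positive = 0.9/0.04 = 22.5.
Target odds: 0.95 ÷ 0.05 = 19.
Need (9/491) × 22.5ⁿ ≥ 19, i.e. 22.5ⁿ ≥ 9329/9.
22.5² = 506.25 falls short of 9329/9 but 22.5³ = 11390.625 reaches it, so n = 3.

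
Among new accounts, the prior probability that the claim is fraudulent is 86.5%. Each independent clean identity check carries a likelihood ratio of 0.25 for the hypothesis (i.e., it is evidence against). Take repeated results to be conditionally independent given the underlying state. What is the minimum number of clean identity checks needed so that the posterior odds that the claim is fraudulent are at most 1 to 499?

Prior odds = 0.865/0.135 = 173/27.
Likelihood ratio per clean identity check = 0.25.
Target odds = 1/499.
Require 0.25ⁿ ≤ 1/499 ÷ (173/27) = 27/86327.
0.25⁵ = 1/1024 is still above 27/86327 but 0.25⁶ = 1/4096 is at or below it, so n = 6.

6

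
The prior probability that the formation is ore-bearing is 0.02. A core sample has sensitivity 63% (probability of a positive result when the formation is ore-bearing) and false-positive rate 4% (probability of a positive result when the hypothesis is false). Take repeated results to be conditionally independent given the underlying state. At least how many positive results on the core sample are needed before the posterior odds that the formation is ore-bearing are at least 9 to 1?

3

Prior odds = 0.02/0.98 = 1/49.
Likelihood ratio of a positive result = 0.63/0.04 = 15.75.
Target odds = 9.
Require 15.75ⁿ ≥ 9 ÷ (1/49) = 441.
15.75² = 248.0625 falls short of 441 but 15.75³ = 3906.984375 reaches it, so n = 3.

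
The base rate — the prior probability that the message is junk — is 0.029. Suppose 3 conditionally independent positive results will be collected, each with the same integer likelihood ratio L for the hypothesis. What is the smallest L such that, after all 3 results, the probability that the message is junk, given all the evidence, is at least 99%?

15

Prior odds = 0.029/0.971 = 29/971.
Target odds = 0.99/0.01 = 99.
Need L³ ≥ 99 ÷ (29/971) = 96129/29.
14³ = 2744 < 96129/29 ≤ 3375 = 15³, so L = 15.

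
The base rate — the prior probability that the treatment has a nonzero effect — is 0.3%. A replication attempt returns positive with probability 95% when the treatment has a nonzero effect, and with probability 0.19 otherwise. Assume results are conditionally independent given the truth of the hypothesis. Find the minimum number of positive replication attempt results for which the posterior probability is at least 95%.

Prior odds = 0.003/0.997 = 3/997.
Likelihood ratio of a positive result = 0.95/0.19 = 5.
Target odds: 0.95 ÷ 0.05 = 19.
Require 5ⁿ ≥ 19 ÷ (3/997) = 18943/3.
5⁵ = 3125 falls short of 18943/3 but 5⁶ = 15625 reaches it, so n = 6.

6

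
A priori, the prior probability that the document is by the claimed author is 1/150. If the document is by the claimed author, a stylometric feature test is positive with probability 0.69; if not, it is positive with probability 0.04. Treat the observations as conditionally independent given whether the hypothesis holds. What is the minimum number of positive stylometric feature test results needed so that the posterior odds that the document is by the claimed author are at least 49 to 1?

Prior odds = (1/150)/(149/150) = 1/149.
Likelihood ratio of a positive = 0.69/0.04 = 17.25.
Target odds = 49.
Need (1/149) × 17.25ⁿ ≥ 49, i.e. 17.25ⁿ ≥ 7301.
17.25³ = 5132.953125 falls short of 7301 but 17.25⁴ = 22667121/256 reaches it, so n = 4.

4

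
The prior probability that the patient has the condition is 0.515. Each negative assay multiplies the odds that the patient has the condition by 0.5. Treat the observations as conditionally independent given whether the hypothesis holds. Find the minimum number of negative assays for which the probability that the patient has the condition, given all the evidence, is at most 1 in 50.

6

Prior odds: 0.515 ÷ 0.485 = 103/97.
Likelihood ratio per negative assay = 0.5.
Target posterior odds = 0.02/0.98 = 1/49.
Require 0.5ⁿ ≤ 1/49 ÷ (103/97) = 97/5047.
0.5⁵ = 0.03125 is still above 97/5047 but 0.5⁶ = 0.015625 is at or below it, so n = 6.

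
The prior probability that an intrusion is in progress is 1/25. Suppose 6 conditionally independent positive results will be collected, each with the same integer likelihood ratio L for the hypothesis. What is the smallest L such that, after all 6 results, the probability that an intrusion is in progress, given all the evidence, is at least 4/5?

Prior odds = 0.04/0.96 = 1/24.
Target odds = 0.8/0.2 = 4.
Need L⁶ ≥ 4 ÷ (1/24) = 96.
2⁶ = 64 < 96 ≤ 729 = 3⁶, so L = 3.

3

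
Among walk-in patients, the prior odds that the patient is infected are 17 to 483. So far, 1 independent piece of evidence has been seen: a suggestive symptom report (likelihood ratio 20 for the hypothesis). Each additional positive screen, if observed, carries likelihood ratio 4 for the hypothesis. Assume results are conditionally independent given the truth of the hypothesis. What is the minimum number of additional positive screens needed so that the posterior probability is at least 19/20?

3

Prior odds = 17/483.
Bayes factor of the evidence already in hand = 20.
Odds after that evidence = (17/483) × 20 = 340/483.
Target odds = 0.95/0.05 = 19.
Need 4ⁿ ≥ 19 ÷ (340/483) = 9177/340.
4² = 16 falls short of 9177/340 but 4³ = 64 reaches it, so n = 3.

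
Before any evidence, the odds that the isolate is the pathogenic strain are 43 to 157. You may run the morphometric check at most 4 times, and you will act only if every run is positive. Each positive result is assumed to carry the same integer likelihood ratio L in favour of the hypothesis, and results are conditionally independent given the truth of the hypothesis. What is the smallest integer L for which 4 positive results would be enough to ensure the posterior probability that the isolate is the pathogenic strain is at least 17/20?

3

Prior odds = 43/157.
Target odds = 0.85/0.15 = 17/3.
Need L⁴ ≥ 17/3 ÷ (43/157) = 2669/129.
2⁴ = 16 < 2669/129 ≤ 81 = 3⁴, so L = 3.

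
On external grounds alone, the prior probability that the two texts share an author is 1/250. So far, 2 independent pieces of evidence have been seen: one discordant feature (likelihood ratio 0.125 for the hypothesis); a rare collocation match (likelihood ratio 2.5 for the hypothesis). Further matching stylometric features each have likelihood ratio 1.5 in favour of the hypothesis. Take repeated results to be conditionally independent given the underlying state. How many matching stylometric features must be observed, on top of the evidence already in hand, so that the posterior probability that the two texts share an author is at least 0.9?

Prior odds = 0.004/0.996 = 1/249.
Combined Bayes factor of the evidence already in hand = 0.125 × 2.5 = 0.3125.
Odds after that evidence = (1/249) × 0.3125 = 5/3984.
Target odds = 0.9/0.1 = 9.
Need 1.5ⁿ ≥ 9 ÷ (5/3984) = 7171.2.
1.5²¹ ≈4987.89 falls short of 7171.2 but 1.5²² ≈7481.83 reaches it, so n = 22.

22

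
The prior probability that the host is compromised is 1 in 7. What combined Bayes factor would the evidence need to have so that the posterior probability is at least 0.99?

Prior odds = (1/7)/(6/7) = 1/6.
Target odds = 0.99/0.01 = 99.
Required Bayes factor = 99 ÷ (1/6) = 594.

594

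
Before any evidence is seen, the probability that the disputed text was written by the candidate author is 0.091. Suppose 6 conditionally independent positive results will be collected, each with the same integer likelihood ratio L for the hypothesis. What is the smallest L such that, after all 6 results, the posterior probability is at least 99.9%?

Prior odds = 0.091/0.909 = 91/909.
Target odds = 0.999/0.001 = 999.
Need L⁶ ≥ 999 ÷ (91/909) = 908091/91.
4⁶ = 4096 < 908091/91 ≤ 15625 = 5⁶, so L = 5.

5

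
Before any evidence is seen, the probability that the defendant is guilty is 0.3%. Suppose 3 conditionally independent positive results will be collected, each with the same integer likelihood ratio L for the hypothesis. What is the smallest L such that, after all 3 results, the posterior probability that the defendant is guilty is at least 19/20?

19

Prior odds = 0.003/0.997 = 3/997.
Target odds = 0.95/0.05 = 19.
Need L³ ≥ 19 ÷ (3/997) = 18943/3.
18³ = 5832 < 18943/3 ≤ 6859 = 19³, so L = 19.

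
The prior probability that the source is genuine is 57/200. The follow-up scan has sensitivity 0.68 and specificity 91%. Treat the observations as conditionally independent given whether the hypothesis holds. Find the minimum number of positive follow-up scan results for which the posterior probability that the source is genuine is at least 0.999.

4

Prior odds = 0.285/0.715 = 57/143.
False-positive rate = 1 − 0.91 = 0.09; likelihood ratio of a positive = 0.68/0.09 = 68/9.
Target posterior odds = 0.999/0.001 = 999.
Require (68/9)ⁿ ≥ 999 ÷ (57/143) = 47619/19.
(68/9)³ = 314432/729 falls short of 47619/19 but (68/9)⁴ = 21381376/6561 reaches it, so n = 4.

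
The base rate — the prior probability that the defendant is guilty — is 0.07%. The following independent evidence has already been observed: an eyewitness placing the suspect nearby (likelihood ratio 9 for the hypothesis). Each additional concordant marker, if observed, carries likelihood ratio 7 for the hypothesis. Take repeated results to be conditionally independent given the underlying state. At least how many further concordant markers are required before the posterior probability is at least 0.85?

4

Prior odds = 0.0007/0.9993 = 7/9993.
Bayes factor of the evidence already in hand = 9.
Odds after that evidence = (7/9993) × 9 = 21/3331.
Target odds = 0.85/0.15 = 17/3.
Need 7ⁿ ≥ 17/3 ÷ (21/3331) = 56627/63.
7³ = 343 falls short of 56627/63 but 7⁴ = 2401 reaches it, so n = 4.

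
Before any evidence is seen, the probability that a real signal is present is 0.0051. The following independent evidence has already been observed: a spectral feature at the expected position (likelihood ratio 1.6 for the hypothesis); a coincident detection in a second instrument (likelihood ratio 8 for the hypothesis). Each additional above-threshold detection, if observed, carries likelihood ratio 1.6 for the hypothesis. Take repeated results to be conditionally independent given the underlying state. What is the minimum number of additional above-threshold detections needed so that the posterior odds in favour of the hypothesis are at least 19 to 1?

Prior odds = 0.0051/0.9949 = 51/9949.
Combined Bayes factor of the evidence already in hand = 1.6 × 8 = 12.8.
Odds after that evidence = (51/9949) × 12.8 = 3264/49745.
Target odds = 19.
Need 1.6ⁿ ≥ 19 ÷ (3264/49745) = 945155/3264.
1.6¹² ≈281.475 falls short of 945155/3264 but 1.6¹³ ≈450.36 reaches it, so n = 13.

13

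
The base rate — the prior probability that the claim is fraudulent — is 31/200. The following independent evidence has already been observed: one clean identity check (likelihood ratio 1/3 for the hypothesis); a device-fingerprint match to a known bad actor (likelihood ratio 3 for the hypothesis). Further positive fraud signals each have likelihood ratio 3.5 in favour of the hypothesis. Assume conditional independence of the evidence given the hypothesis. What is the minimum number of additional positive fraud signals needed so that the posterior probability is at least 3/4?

3

Prior odds = 0.155/0.845 = 31/169.
Combined Bayes factor of the evidence already in hand = (1/3) × 3 = 1.
Odds after that evidence = (31/169) × 1 = 31/169.
Target odds = 0.75/0.25 = 3.
Need 3.5ⁿ ≥ 3 ÷ (31/169) = 507/31.
3.5² = 12.25 falls short of 507/31 but 3.5³ = 42.875 reaches it, so n = 3.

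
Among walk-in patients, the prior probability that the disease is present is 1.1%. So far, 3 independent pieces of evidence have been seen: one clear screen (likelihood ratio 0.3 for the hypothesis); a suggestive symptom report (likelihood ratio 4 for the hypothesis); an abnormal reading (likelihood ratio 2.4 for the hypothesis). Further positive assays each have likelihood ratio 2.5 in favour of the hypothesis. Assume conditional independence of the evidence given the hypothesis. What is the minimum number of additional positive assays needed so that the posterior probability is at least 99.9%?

Prior odds = 0.011/0.989 = 11/989.
Combined Bayes factor of the evidence already in hand = 0.3 × 4 × 2.4 = 2.88.
Odds after that evidence = (11/989) × 2.88 = 792/24725.
Target odds = 0.999/0.001 = 999.
Need 2.5ⁿ ≥ 999 ÷ (792/24725) = 2744475/88.
2.5¹¹ = 48828125/2048 falls short of 2744475/88 but 2.5¹² = 244140625/4096 reaches it, so n = 12.

12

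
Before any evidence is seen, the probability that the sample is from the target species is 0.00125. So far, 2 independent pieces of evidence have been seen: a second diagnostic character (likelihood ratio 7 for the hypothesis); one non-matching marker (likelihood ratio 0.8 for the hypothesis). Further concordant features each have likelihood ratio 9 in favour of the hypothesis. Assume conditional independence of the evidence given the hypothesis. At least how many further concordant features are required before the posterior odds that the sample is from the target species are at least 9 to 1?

4

Prior odds = 0.00125/0.99875 = 1/799.
Combined Bayes factor of the evidence already in hand = 7 × 0.8 = 5.6.
Odds after that evidence = (1/799) × 5.6 = 28/3995.
Target odds = 9.
Need 9ⁿ ≥ 9 ÷ (28/3995) = 35955/28.
9³ = 729 falls short of 35955/28 but 9⁴ = 6561 reaches it, so n = 4.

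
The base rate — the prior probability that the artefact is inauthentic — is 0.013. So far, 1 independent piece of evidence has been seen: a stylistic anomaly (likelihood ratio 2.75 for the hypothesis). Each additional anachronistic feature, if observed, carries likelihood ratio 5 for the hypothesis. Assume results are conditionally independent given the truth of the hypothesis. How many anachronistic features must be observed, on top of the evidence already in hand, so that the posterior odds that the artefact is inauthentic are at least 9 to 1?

4

Prior odds = 0.013/0.987 = 13/987.
Bayes factor of the evidence already in hand = 2.75.
Odds after that evidence = (13/987) × 2.75 = 143/3948.
Target odds = 9.
Need 5ⁿ ≥ 9 ÷ (143/3948) = 35532/143.
5³ = 125 falls short of 35532/143 but 5⁴ = 625 reaches it, so n = 4.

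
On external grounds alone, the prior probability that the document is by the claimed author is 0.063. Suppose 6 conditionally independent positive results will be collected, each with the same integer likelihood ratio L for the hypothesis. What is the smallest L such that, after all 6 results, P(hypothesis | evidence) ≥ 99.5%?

Prior odds = 0.063/0.937 = 63/937.
Target odds = 0.995/0.005 = 199.
Need L⁶ ≥ 199 ÷ (63/937) = 186463/63.
3⁶ = 729 < 186463/63 ≤ 4096 = 4⁶, so L = 4.

4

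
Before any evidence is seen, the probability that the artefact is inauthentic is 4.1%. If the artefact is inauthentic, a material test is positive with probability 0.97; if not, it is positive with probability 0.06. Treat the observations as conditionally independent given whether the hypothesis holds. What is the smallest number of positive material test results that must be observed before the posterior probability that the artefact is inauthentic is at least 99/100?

3

Prior odds: 0.041 ÷ 0.959 = 41/959.
Likelihood ratio of a positive = 0.97/0.06 = 97/6.
Target posterior odds = 0.99/0.01 = 99.
Require (97/6)ⁿ ≥ 99 ÷ (41/959) = 94941/41.
(97/6)² = 9409/36 falls short of 94941/41 but (97/6)³ = 912673/216 reaches it, so n = 3.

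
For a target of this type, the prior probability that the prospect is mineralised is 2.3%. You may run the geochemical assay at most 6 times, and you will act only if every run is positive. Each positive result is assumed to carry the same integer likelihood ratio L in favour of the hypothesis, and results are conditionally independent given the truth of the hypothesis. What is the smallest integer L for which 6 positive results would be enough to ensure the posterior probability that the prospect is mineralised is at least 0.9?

Prior odds = 0.023/0.977 = 23/977.
Target odds = 0.9/0.1 = 9.
Need L⁶ ≥ 9 ÷ (23/977) = 8793/23.
2⁶ = 64 < 8793/23 ≤ 729 = 3⁶, so L = 3.

3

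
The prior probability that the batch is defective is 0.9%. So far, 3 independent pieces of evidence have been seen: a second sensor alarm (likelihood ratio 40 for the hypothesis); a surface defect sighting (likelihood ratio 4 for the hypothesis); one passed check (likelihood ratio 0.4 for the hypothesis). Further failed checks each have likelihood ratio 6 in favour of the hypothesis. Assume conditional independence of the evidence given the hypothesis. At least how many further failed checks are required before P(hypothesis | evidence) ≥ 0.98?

Prior odds = 0.009/0.991 = 9/991.
Combined Bayes factor of the evidence already in hand = 40 × 4 × 0.4 = 64.
Odds after that evidence = (9/991) × 64 = 576/991.
Target odds = 0.98/0.02 = 49.
Need 6ⁿ ≥ 49 ÷ (576/991) = 48559/576.
6² = 36 falls short of 48559/576 but 6³ = 216 reaches it, so n = 3.

3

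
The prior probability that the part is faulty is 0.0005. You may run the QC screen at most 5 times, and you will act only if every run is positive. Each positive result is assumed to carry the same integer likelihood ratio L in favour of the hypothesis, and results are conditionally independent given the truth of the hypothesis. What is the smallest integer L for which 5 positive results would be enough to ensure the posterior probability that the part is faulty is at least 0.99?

12

Prior odds = 0.0005/0.9995 = 1/1999.
Target odds = 0.99/0.01 = 99.
Need L⁵ ≥ 99 ÷ (1/1999) = 197901.
11⁵ = 161051 < 197901 ≤ 248832 = 12⁵, so L = 12.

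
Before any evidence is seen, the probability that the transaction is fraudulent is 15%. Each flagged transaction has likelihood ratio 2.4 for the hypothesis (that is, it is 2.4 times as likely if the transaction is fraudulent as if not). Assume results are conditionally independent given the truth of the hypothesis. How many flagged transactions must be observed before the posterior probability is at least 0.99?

Prior odds = 0.15/0.85 = 3/17.
Likelihood ratio per flagged transaction = 2.4.
Target posterior odds = 0.99/0.01 = 99.
Need (3/17) × 2.4ⁿ ≥ 99, i.e. 2.4ⁿ ≥ 561.
2.4⁷ = 35831808/78125 falls short of 561 but 2.4⁸ = 429981696/390625 reaches it, so n = 8.

8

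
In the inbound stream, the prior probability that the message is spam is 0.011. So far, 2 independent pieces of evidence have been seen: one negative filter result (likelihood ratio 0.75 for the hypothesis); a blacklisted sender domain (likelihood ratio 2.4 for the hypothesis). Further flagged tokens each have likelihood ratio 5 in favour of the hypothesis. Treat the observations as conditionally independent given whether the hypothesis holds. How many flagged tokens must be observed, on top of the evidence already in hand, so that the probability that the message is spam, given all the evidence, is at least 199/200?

6

Prior odds = 0.011/0.989 = 11/989.
Combined Bayes factor of the evidence already in hand = 0.75 × 2.4 = 1.8.
Odds after that evidence = (11/989) × 1.8 = 99/4945.
Target odds = 0.995/0.005 = 199.
Need 5ⁿ ≥ 199 ÷ (99/4945) = 984055/99.
5⁵ = 3125 falls short of 984055/99 but 5⁶ = 15625 reaches it, so n = 6.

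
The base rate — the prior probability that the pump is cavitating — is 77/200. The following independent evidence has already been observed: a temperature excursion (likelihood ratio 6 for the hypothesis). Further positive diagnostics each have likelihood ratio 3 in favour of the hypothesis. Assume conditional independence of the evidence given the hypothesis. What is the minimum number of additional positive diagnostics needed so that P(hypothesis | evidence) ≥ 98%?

3

Prior odds = 0.385/0.615 = 77/123.
Bayes factor of the evidence already in hand = 6.
Odds after that evidence = (77/123) × 6 = 154/41.
Target odds = 0.98/0.02 = 49.
Need 3ⁿ ≥ 49 ÷ (154/41) = 287/22.
3² = 9 falls short of 287/22 but 3³ = 27 reaches it, so n = 3.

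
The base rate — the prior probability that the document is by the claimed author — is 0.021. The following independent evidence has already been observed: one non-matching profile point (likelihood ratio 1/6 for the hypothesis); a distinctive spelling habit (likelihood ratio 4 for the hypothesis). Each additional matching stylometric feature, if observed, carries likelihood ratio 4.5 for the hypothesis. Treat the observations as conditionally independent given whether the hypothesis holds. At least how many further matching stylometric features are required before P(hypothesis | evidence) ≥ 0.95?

Prior odds = 0.021/0.979 = 21/979.
Combined Bayes factor of the evidence already in hand = (1/6) × 4 = 2/3.
Odds after that evidence = (21/979) × 2/3 = 14/979.
Target odds = 0.95/0.05 = 19.
Need 4.5ⁿ ≥ 19 ÷ (14/979) = 18601/14.
4.5⁴ = 410.0625 falls short of 18601/14 but 4.5⁵ = 1845.28125 reaches it, so n = 5.

5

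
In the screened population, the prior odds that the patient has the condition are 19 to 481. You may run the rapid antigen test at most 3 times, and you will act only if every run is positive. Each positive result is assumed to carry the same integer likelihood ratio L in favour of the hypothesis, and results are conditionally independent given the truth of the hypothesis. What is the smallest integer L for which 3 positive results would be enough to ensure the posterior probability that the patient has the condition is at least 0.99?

14

Prior odds = 19/481.
Target odds = 0.99/0.01 = 99.
Need L³ ≥ 99 ÷ (19/481) = 47619/19.
13³ = 2197 < 47619/19 ≤ 2744 = 14³, so L = 14.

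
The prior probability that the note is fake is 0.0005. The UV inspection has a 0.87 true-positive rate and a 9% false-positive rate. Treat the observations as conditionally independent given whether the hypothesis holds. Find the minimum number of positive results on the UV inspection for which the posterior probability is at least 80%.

4

Prior odds: 0.0005 ÷ 0.9995 = 1/1999.
Likelihood ratio of a positive result = 0.87/0.09 = 29/3.
Target odds: 0.8 ÷ 0.2 = 4.
Require (29/3)ⁿ ≥ 4 ÷ (1/1999) = 7996.
(29/3)³ = 24389/27 falls short of 7996 but (29/3)⁴ = 707281/81 reaches it, so n = 4.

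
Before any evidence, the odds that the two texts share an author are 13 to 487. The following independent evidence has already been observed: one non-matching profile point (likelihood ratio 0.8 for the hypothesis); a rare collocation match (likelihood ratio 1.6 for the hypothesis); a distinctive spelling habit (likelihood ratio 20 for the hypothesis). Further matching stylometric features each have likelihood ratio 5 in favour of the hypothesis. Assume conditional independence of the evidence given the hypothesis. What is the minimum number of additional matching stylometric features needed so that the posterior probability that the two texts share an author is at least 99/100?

Prior odds = 13/487.
Combined Bayes factor of the evidence already in hand = 0.8 × 1.6 × 20 = 25.6.
Odds after that evidence = (13/487) × 25.6 = 1664/2435.
Target odds = 0.99/0.01 = 99.
Need 5ⁿ ≥ 99 ÷ (1664/2435) = 241065/1664.
5³ = 125 falls short of 241065/1664 but 5⁴ = 625 reaches it, so n = 4.

4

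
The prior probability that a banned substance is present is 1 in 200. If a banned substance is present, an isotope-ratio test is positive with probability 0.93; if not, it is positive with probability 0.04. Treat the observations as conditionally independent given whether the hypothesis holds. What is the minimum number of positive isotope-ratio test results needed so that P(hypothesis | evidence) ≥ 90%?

Prior odds = 0.005/0.995 = 1/199.
Likelihood ratio of a positive = 0.93/0.04 = 23.25.
Target odds: 0.9 ÷ 0.1 = 9.
Need (1/199) × 23.25ⁿ ≥ 9, i.e. 23.25ⁿ ≥ 1791.
23.25² = 540.5625 falls short of 1791 but 23.25³ = 804357/64 reaches it, so n = 3.

3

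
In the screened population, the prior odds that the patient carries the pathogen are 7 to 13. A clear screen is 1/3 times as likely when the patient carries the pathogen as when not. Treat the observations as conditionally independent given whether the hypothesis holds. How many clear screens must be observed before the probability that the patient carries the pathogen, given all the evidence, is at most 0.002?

6

Prior odds = 7/13.
Likelihood ratio per clear screen = 1/3.
Target posterior odds = 0.002/0.998 = 1/499.
Require (1/3)ⁿ ≤ 1/499 ÷ (7/13) = 13/3493.
(1/3)⁵ = 1/243 is still above 13/3493 but (1/3)⁶ = 1/729 is at or below it, so n = 6.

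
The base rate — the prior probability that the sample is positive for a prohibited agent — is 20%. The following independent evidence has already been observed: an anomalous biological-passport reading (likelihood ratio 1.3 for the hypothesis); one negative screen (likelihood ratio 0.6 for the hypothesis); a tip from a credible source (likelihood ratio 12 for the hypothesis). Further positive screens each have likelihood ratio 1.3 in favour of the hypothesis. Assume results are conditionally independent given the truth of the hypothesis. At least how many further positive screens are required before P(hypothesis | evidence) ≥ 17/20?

4

Prior odds = 0.2/0.8 = 0.25.
Combined Bayes factor of the evidence already in hand = 1.3 × 0.6 × 12 = 9.36.
Odds after that evidence = 0.25 × 9.36 = 2.34.
Target odds = 0.85/0.15 = 17/3.
Need 1.3ⁿ ≥ 17/3 ÷ 2.34 = 850/351.
1.3³ = 2.197 falls short of 850/351 but 1.3⁴ = 2.8561 reaches it, so n = 4.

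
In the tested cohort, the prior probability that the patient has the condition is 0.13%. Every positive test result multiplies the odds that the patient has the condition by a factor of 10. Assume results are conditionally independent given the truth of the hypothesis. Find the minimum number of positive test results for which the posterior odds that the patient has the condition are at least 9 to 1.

Prior odds = 0.0013/0.9987 = 13/9987.
Likelihood ratio per positive test result = 10.
Target odds = 9.
Require 10ⁿ ≥ 9 ÷ (13/9987) = 89883/13.
10³ = 1000 falls short of 89883/13 but 10⁴ = 10000 reaches it, so n = 4.

4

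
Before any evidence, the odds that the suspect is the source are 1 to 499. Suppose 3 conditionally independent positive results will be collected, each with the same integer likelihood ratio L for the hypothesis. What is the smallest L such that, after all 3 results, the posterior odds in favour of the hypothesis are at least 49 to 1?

Prior odds = 1/499.
Target odds = 49.
Need L³ ≥ 49 ÷ (1/499) = 24451.
29³ = 24389 < 24451 ≤ 27000 = 30³, so L = 30.

30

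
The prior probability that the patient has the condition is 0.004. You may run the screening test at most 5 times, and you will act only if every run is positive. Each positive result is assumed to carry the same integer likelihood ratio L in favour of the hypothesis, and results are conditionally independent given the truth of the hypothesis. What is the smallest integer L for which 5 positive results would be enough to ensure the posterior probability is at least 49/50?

Prior odds = 0.004/0.996 = 1/249.
Target odds = 0.98/0.02 = 49.
Need L⁵ ≥ 49 ÷ (1/249) = 12201.
6⁵ = 7776 < 12201 ≤ 16807 = 7⁵, so L = 7.

7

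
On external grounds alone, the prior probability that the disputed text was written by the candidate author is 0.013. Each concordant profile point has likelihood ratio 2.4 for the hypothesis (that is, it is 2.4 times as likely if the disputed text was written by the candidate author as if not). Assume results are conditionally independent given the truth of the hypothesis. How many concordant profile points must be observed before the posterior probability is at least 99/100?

Prior odds: 0.013 ÷ 0.987 = 13/987.
Likelihood ratio per concordant profile point = 2.4.
Target odds: 0.99 ÷ 0.01 = 99.
Need (13/987) × 2.4ⁿ ≥ 99, i.e. 2.4ⁿ ≥ 97713/13.
2.4¹⁰ ≈6340.34 falls short of 97713/13 but 2.4¹¹ ≈15216.8 reaches it, so n = 11.

11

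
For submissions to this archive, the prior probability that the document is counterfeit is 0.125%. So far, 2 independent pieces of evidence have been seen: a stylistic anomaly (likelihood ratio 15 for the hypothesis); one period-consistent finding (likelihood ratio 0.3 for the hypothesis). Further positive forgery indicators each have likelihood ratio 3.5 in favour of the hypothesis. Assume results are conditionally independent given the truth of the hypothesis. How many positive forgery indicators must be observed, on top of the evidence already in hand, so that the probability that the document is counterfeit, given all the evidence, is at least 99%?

8

Prior odds = 0.00125/0.99875 = 1/799.
Combined Bayes factor of the evidence already in hand = 15 × 0.3 = 4.5.
Odds after that evidence = (1/799) × 4.5 = 9/1598.
Target odds = 0.99/0.01 = 99.
Need 3.5ⁿ ≥ 99 ÷ (9/1598) = 17578.
3.5⁷ = 823543/128 falls short of 17578 but 3.5⁸ = 5764801/256 reaches it, so n = 8.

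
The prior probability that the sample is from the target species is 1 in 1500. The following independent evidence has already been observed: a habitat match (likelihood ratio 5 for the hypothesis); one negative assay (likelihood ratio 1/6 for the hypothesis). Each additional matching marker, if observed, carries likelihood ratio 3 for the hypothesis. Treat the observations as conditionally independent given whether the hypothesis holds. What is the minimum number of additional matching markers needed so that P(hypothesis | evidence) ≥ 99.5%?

12

Prior odds = (1/1500)/(1499/1500) = 1/1499.
Combined Bayes factor of the evidence already in hand = 5 × (1/6) = 5/6.
Odds after that evidence = (1/1499) × 5/6 = 5/8994.
Target odds = 0.995/0.005 = 199.
Need 3ⁿ ≥ 199 ÷ (5/8994) = 357961.2.
3¹¹ = 177147 falls short of 357961.2 but 3¹² = 531441 reaches it, so n = 12.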